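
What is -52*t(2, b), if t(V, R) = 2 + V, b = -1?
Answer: -208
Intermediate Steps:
-52*t(2, b) = -52*(2 + 2) = -52*4 = -208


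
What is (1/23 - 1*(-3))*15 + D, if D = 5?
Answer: 1165/23 ≈ 50.652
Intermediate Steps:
(1/23 - 1*(-3))*15 + D = (1/23 - 1*(-3))*15 + 5 = (1/23 + 3)*15 + 5 = (70/23)*15 + 5 = 1050/23 + 5 = 1165/23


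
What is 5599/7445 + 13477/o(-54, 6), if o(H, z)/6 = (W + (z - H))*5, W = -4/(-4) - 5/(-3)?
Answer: 22172477/2799320 ≈ 7.9207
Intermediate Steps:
W = 8/3 (W = -4*(-¼) - 5*(-⅓) = 1 + 5/3 = 8/3 ≈ 2.6667)
o(H, z) = 80 - 30*H + 30*z (o(H, z) = 6*((8/3 + (z - H))*5) = 6*((8/3 + z - H)*5) = 6*(40/3 - 5*H + 5*z) = 80 - 30*H + 30*z)
5599/7445 + 13477/o(-54, 6) = 5599/7445 + 13477/(80 - 30*(-54) + 30*6) = 5599*(1/7445) + 13477/(80 + 1620 + 180) = 5599/7445 + 13477/1880 = 22172477/2799320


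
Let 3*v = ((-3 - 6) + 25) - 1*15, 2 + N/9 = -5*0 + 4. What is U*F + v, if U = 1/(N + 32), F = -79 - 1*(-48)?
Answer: -43/150 ≈ -0.28667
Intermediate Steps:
N = 18 (N = -18 + 9*(-5*0 + 4) = -18 + 9*(0 + 4) = -18 + 9*4 = -18 + 36 = 18)
F = -31 (F = -79 + 48 = -31)
U = 1/50 (U = 1/(18 + 32) = 1/50 ≈ 0.020000)
v = ⅓ (v = (((-3 - 6) + 25) - 1*15)/3 = ((-9 + 25) - 15)/3 = (16 - 15)/3 = (⅓)*1 = ⅓ ≈ 0.33333)
U*F + v = (1/50)*(-31) + ⅓ = -31/50 + ⅓ = -43/150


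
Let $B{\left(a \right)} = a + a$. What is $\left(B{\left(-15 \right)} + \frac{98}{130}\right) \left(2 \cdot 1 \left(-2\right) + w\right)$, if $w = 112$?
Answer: $- \frac{205308}{65} \approx -3158.6$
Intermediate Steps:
$B{\left(a \right)} = 2 a$
$\left(B{\left(-15 \right)} + \frac{98}{130}\right) \left(2 \cdot 1 \left(-2\right) + w\right) = \left(2 \left(-15\right) + \frac{98}{130}\right) \left(2 \cdot 1 \left(-2\right) + 112\right) = \left(-30 + 98 \cdot \frac{1}{130}\right) \left(2 \left(-2\right) + 112\right) = \left(-30 + \frac{49}{65}\right) \left(-4 + 112\right) = \left(- \frac{1901}{65}\right) 108 = - \frac{205308}{65}$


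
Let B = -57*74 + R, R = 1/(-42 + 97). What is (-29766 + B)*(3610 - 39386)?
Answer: 66869601344/55 ≈ 1.2158e+9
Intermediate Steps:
R = 1/55 ≈ 0.018182
B = -231989/55 (B = -57*74 + 1/55 = -4218 + 1/55 = -231989/55 ≈ -4218.0)
(-29766 + B)*(3610 - 39386) = (-29766 - 231989/55)*(3610 - 39386) = -1869119/55*(-35776) = 66869601344/55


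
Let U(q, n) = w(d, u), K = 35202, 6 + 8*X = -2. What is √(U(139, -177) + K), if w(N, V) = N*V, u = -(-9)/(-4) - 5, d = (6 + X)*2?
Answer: √140518/2 ≈ 187.43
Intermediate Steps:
X = -1 (X = -¾ + (⅛)*(-2) = -¾ - ¼ = -1)
d = 10 (d = (6 - 1)*2 = 5*2 = 10)
u = -29/4 (u = -(-9)*(-1)/4 - 5 = -3*¾ - 5 = -9/4 - 5 = -29/4 ≈ -7.2500)
U(q, n) = -145/2 (U(q, n) = 10*(-29/4) = -145/2)
√(U(139, -177) + K) = √(-145/2 + 35202) = √(70259/2) = √140518/2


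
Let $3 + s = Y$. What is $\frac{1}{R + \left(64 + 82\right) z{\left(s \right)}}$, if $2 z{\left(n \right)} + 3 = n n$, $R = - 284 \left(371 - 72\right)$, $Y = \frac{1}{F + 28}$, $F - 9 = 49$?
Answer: $- \frac{7396}{624836883} \approx -1.1837 \cdot 10^{-5}$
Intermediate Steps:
$F = 58$ ($F = 9 + 49 = 58$)
$Y = \frac{1}{86}$ ($Y = \frac{1}{58 + 28} = \frac{1}{86} \approx 0.011628$)
$R = -84916$ ($R = \left(-284\right) 299 = -84916$)
$s = - \frac{257}{86}$ ($s = -3 + \frac{1}{86} = - \frac{257}{86} \approx -2.9884$)
$z{\left(n \right)} = - \frac{3}{2} + \frac{n^{2}}{2}$ ($z{\left(n \right)} = - \frac{3}{2} + \frac{n n}{2} = - \frac{3}{2} + \frac{n^{2}}{2}$)
$\frac{1}{R + \left(64 + 82\right) z{\left(s \right)}} = \frac{1}{-84916 + \left(64 + 82\right) \left(- \frac{3}{2} + \frac{\left(- \frac{257}{86}\right)^{2}}{2}\right)} = \frac{1}{-84916 + 146 \left(- \frac{3}{2} + \frac{1}{2} \cdot \frac{66049}{7396}\right)} = \frac{1}{-84916 + 146 \left(- \frac{3}{2} + \frac{66049}{14792}\right)} = \frac{1}{-84916 + 146 \cdot \frac{43861}{14792}} = \frac{1}{-84916 + \frac{3201853}{7396}} = \frac{1}{- \frac{624836883}{7396}} = - \frac{7396}{624836883}$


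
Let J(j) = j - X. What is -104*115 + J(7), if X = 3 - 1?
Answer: -11955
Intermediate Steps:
X = 2
J(j) = -2 + j (J(j) = j - 1*2 = j - 2 = -2 + j)
-104*115 + J(7) = -104*115 + (-2 + 7) = -11960 + 5 = -11955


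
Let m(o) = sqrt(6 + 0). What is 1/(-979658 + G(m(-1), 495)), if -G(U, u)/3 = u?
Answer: -1/981143 ≈ -1.0192e-6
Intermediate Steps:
m(o) = sqrt(6)
G(U, u) = -3*u
1/(-979658 + G(m(-1), 495)) = 1/(-979658 - 3*495) = 1/(-979658 - 1485) = 1/(-981143) = -1/981143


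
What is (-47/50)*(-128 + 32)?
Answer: 2256/25 ≈ 90.240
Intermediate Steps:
(-47/50)*(-128 + 32) = -47*1/50*(-96) = -47/50*(-96) = 2256/25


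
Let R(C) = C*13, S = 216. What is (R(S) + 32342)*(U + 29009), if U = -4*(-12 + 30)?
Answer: 1017135550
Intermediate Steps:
R(C) = 13*C
U = -72 (U = -4*18 = -72)
(R(S) + 32342)*(U + 29009) = (13*216 + 32342)*(-72 + 29009) = (2808 + 32342)*28937 = 35150*28937 = 1017135550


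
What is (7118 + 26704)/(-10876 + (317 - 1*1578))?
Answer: -33822/12137 ≈ -2.7867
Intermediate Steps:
(7118 + 26704)/(-10876 + (317 - 1*1578)) = 33822/(-10876 + (317 - 1578)) = 33822/(-10876 - 1261) = 33822/(-12137) = 33822*(-1/12137) = -33822/12137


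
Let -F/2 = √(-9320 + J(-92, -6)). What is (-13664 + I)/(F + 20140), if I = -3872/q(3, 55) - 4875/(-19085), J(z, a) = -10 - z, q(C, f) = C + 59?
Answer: -8177744361525/12000030707126 - 1624179615*I*√9238/24000061414252 ≈ -0.68148 - 0.0065045*I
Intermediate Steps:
q(C, f) = 59 + C
I = -7359487/118327 (I = -3872/(59 + 3) - 4875/(-19085) = -3872/62 - 4875*(-1/19085) = -3872*1/62 + 975/3817 = -1936/31 + 975/3817 = -7359487/118327 ≈ -62.196)
F = -2*I*√9238 (F = -2*√(-9320 + (-10 - 1*(-92))) = -2*√(-9320 + (-10 + 92)) = -2*√(-9320 + 82) = -2*I*√9238 ≈ -192.23*I)
(-13664 + I)/(F + 20140) = (-13664 - 7359487/118327)/(-2*I*√9238 + 20140) = -1624179615/(118327*(20140 - 2*I*√9238))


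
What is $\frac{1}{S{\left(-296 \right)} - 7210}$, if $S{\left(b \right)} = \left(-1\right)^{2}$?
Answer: $- \frac{1}{7209} \approx -0.00013872$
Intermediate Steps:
$S{\left(b \right)} = 1$
$\frac{1}{S{\left(-296 \right)} - 7210} = \frac{1}{1 - 7210} = \frac{1}{-7209} = - \frac{1}{7209}$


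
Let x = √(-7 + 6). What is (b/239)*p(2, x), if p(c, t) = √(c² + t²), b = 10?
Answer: 10*√3/239 ≈ 0.072471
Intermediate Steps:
x = I (x = √(-1) = I ≈ 1.0*I)
(b/239)*p(2, x) = (10/239)*√(2² + I²) = (10*(1/239))*√(4 - 1) = 10*√3/239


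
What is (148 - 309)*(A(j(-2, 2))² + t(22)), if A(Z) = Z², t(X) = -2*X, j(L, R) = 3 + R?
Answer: -93541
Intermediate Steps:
(148 - 309)*(A(j(-2, 2))² + t(22)) = (148 - 309)*(((3 + 2)²)² - 2*22) = -161*((5²)² - 44) = -161*(25² - 44) = -161*(625 - 44) = -161*581 = -93541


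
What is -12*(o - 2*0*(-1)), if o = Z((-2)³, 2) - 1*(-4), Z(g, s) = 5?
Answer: -108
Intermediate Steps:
o = 9 (o = 5 - 1*(-4) = 5 + 4 = 9)
-12*(o - 2*0*(-1)) = -12*(9 - 2*0*(-1)) = -12*(9 + 0*(-1)) = -12*(9 + 0) = -12*9 = -108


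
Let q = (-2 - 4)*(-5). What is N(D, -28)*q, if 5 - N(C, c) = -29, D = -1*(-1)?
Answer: 1020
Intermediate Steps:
D = 1
N(C, c) = 34 (N(C, c) = 5 - 1*(-29) = 5 + 29 = 34)
q = 30 (q = -6*(-5) = 30)
N(D, -28)*q = 34*30 = 1020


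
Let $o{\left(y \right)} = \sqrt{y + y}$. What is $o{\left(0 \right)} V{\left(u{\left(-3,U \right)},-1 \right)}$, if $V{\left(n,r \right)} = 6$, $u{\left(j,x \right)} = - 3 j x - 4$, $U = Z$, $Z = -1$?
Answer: $0$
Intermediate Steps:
$U = -1$
$u{\left(j,x \right)} = -4 - 3 j x$ ($u{\left(j,x \right)} = - 3 j x - 4 = -4 - 3 j x$)
$o{\left(y \right)} = \sqrt{2} \sqrt{y}$ ($o{\left(y \right)} = \sqrt{2 y} = \sqrt{2} \sqrt{y}$)
$o{\left(0 \right)} V{\left(u{\left(-3,U \right)},-1 \right)} = \sqrt{2} \sqrt{0} \cdot 6 = \sqrt{2} \cdot 0 \cdot 6 = 0 \cdot 6 = 0$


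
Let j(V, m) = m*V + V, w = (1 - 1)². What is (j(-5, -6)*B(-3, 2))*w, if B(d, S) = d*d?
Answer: 0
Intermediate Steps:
B(d, S) = d²
w = 0 (w = 0² = 0)
j(V, m) = V + V*m (j(V, m) = V*m + V = V + V*m)
(j(-5, -6)*B(-3, 2))*w = (-5*(1 - 6)*(-3)²)*0 = (-5*(-5)*9)*0 = (25*9)*0 = 225*0 = 0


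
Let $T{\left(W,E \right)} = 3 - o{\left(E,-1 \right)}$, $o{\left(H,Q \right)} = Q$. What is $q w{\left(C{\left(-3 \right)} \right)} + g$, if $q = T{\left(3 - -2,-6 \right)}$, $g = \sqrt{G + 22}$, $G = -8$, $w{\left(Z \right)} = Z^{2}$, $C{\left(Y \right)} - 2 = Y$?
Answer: $4 + \sqrt{14} \approx 7.7417$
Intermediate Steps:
$C{\left(Y \right)} = 2 + Y$
$g = \sqrt{14}$ ($g = \sqrt{-8 + 22} = \sqrt{14} \approx 3.7417$)
$T{\left(W,E \right)} = 4$ ($T{\left(W,E \right)} = 3 - -1 = 3 + 1 = 4$)
$q = 4$
$q w{\left(C{\left(-3 \right)} \right)} + g = 4 \left(2 - 3\right)^{2} + \sqrt{14} = 4 \left(-1\right)^{2} + \sqrt{14} = 4 \cdot 1 + \sqrt{14} = 4 + \sqrt{14}$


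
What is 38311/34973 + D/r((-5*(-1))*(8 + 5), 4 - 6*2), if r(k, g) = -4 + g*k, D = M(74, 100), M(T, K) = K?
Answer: 4144416/4581463 ≈ 0.90460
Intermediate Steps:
D = 100
38311/34973 + D/r((-5*(-1))*(8 + 5), 4 - 6*2) = 38311/34973 + 100/(-4 + (4 - 6*2)*((-5*(-1))*(8 + 5))) = 38311*(1/34973) + 100/(-4 + (4 - 12)*(5*13)) = 38311/34973 + 100/(-4 - 8*65) = 38311/34973 + 100/(-4 - 520) = 38311/34973 + 100/(-524) = 38311/34973 + 100*(-1/524) = 38311/34973 - 25/131 = 4144416/4581463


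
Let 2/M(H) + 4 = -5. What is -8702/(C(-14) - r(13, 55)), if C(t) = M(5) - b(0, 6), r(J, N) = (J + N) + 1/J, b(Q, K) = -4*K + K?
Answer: 1018134/5885 ≈ 173.00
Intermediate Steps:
M(H) = -2/9 (M(H) = 2/(-4 - 5) = 2/(-9) = 2*(-⅑) = -2/9)
b(Q, K) = -3*K
r(J, N) = J + N + 1/J
C(t) = 160/9 (C(t) = -2/9 - (-3)*6 = -2/9 - 1*(-18) = -2/9 + 18 = 160/9)
-8702/(C(-14) - r(13, 55)) = -8702/(160/9 - (13 + 55 + 1/13)) = -8702/(160/9 - 1*885/13) = -8702/(160/9 - 885/13) = -8702/(-5885/117) = -8702*(-117/5885) = 1018134/5885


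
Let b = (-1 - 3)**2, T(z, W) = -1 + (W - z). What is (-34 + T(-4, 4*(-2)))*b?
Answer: -624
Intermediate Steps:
T(z, W) = -1 + W - z
b = 16 (b = (-4)**2 = 16)
(-34 + T(-4, 4*(-2)))*b = (-34 + (-1 + 4*(-2) - 1*(-4)))*16 = (-34 + (-1 - 8 + 4))*16 = (-34 - 5)*16 = -39*16 = -624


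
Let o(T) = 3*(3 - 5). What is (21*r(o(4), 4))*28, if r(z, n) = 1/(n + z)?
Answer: -294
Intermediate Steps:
o(T) = -6 (o(T) = 3*(-2) = -6)
(21*r(o(4), 4))*28 = (21/(4 - 6))*28 = (21/(-2))*28 = (21*(-½))*28 = -21/2*28 = -294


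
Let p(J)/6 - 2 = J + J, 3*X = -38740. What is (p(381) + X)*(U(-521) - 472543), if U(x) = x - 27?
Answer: 3940532636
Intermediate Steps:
U(x) = -27 + x
X = -38740/3 (X = (⅓)*(-38740) = -38740/3 ≈ -12913.)
p(J) = 12 + 12*J (p(J) = 12 + 6*(J + J) = 12 + 6*(2*J) = 12 + 12*J)
(p(381) + X)*(U(-521) - 472543) = ((12 + 12*381) - 38740/3)*((-27 - 521) - 472543) = ((12 + 4572) - 38740/3)*(-548 - 472543) = (4584 - 38740/3)*(-473091) = -24988/3*(-473091) = 3940532636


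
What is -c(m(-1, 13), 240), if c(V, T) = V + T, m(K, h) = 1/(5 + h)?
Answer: -4321/18 ≈ -240.06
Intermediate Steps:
c(V, T) = T + V
-c(m(-1, 13), 240) = -(240 + 1/(5 + 13)) = -(240 + 1/18) = -1*4321/18 = -4321/18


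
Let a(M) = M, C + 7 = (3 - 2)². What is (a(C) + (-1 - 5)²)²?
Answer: 900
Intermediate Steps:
C = -6 (C = -7 + (3 - 2)² = -7 + 1² = -7 + 1 = -6)
(a(C) + (-1 - 5)²)² = (-6 + (-1 - 5)²)² = (-6 + (-6)²)² = (-6 + 36)² = 30² = 900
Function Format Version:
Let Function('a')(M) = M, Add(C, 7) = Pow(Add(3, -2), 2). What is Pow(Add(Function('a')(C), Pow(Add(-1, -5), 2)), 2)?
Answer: 900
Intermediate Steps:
C = -6 (C = Add(-7, Pow(Add(3, -2), 2)) = Add(-7, Pow(1, 2)) = Add(-7, 1) = -6)
Pow(Add(Function('a')(C), Pow(Add(-1, -5), 2)), 2) = Pow(Add(-6, Pow(Add(-1, -5), 2)), 2) = Pow(Add(-6, Pow(-6, 2)), 2) = Pow(Add(-6, 36), 2) = Pow(30, 2) = 900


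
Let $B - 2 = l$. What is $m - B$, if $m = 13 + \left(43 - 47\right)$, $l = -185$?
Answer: $192$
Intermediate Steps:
$B = -183$ ($B = 2 - 185 = -183$)
$m = 9$ ($m = 13 + \left(43 - 47\right) = 13 - 4 = 9$)
$m - B = 9 - -183 = 9 + 183 = 192$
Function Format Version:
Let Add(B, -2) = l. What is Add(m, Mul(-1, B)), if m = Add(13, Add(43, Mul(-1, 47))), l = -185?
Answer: 192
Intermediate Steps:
B = -183 (B = Add(2, -185) = -183)
m = 9 (m = Add(13, Add(43, -47)) = Add(13, -4) = 9)
Add(m, Mul(-1, B)) = Add(9, Mul(-1, -183)) = Add(9, 183) = 192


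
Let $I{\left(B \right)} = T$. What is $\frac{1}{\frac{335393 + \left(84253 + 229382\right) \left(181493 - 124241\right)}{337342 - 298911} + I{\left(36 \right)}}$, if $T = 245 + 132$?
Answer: $\frac{38431}{17971054900} \approx 2.1385 \cdot 10^{-6}$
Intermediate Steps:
$T = 377$
$I{\left(B \right)} = 377$
$\frac{1}{\frac{335393 + \left(84253 + 229382\right) \left(181493 - 124241\right)}{337342 - 298911} + I{\left(36 \right)}} = \frac{1}{\frac{335393 + \left(84253 + 229382\right) \left(181493 - 124241\right)}{337342 - 298911} + 377} = \frac{1}{\frac{335393 + 313635 \cdot 57252}{38431} + 377} = \frac{1}{\left(335393 + 17956231020\right) \frac{1}{38431} + 377} = \frac{1}{17956566413 \cdot \frac{1}{38431} + 377} = \frac{1}{\frac{17956566413}{38431} + 377} = \frac{1}{\frac{17971054900}{38431}} = \frac{38431}{17971054900}$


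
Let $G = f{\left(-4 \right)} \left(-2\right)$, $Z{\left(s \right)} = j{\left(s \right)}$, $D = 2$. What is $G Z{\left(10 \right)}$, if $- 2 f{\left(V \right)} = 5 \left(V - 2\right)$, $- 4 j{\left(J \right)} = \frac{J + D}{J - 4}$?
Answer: $15$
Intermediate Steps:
$j{\left(J \right)} = - \frac{2 + J}{4 \left(-4 + J\right)}$ ($j{\left(J \right)} = - \frac{\left(J + 2\right) \frac{1}{J - 4}}{4} = - \frac{\left(2 + J\right) \frac{1}{-4 + J}}{4} = - \frac{\frac{1}{-4 + J} \left(2 + J\right)}{4} = - \frac{2 + J}{4 \left(-4 + J\right)}$)
$Z{\left(s \right)} = \frac{-2 - s}{4 \left(-4 + s\right)}$
$f{\left(V \right)} = 5 - \frac{5 V}{2}$ ($f{\left(V \right)} = - \frac{5 \left(V - 2\right)}{2} = - \frac{5 \left(-2 + V\right)}{2} = - \frac{-10 + 5 V}{2} = 5 - \frac{5 V}{2}$)
$G = -30$ ($G = \left(5 - -10\right) \left(-2\right) = \left(5 + 10\right) \left(-2\right) = 15 \left(-2\right) = -30$)
$G Z{\left(10 \right)} = - 30 \frac{-2 - 10}{4 \left(-4 + 10\right)} = - 30 \frac{-2 - 10}{4 \cdot 6} = - 30 \cdot \frac{1}{4} \cdot \frac{1}{6} \left(-12\right) = \left(-30\right) \left(- \frac{1}{2}\right) = 15$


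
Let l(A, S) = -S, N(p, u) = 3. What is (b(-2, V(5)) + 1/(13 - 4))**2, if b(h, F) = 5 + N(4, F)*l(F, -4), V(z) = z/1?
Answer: 23716/81 ≈ 292.79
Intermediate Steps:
V(z) = z (V(z) = z*1 = z)
b(h, F) = 17 (b(h, F) = 5 + 3*(-1*(-4)) = 5 + 3*4 = 5 + 12 = 17)
(b(-2, V(5)) + 1/(13 - 4))**2 = (17 + 1/(13 - 4))**2 = (17 + 1/9)**2 = (154/9)**2 = 23716/81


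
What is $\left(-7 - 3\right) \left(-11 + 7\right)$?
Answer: $40$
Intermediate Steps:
$\left(-7 - 3\right) \left(-11 + 7\right) = \left(-7 - 3\right) \left(-4\right) = \left(-10\right) \left(-4\right) = 40$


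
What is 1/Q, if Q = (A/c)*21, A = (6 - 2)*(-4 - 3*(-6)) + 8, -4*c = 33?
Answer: -11/1792 ≈ -0.0061384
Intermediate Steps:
c = -33/4 (c = -¼*33 = -33/4 ≈ -8.2500)
A = 64 (A = 4*(-4 + 18) + 8 = 4*14 + 8 = 56 + 8 = 64)
Q = -1792/11 (Q = (64/(-33/4))*21 = -4/33*64*21 = -256/33*21 = -1792/11 ≈ -162.91)
1/Q = 1/(-1792/11) = -11/1792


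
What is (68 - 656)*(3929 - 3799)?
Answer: -76440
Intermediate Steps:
(68 - 656)*(3929 - 3799) = -588*130 = -76440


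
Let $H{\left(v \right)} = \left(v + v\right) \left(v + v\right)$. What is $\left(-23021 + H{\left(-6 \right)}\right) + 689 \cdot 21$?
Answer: $-8408$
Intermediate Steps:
$H{\left(v \right)} = 4 v^{2}$ ($H{\left(v \right)} = 2 v 2 v = 4 v^{2}$)
$\left(-23021 + H{\left(-6 \right)}\right) + 689 \cdot 21 = \left(-23021 + 4 \left(-6\right)^{2}\right) + 689 \cdot 21 = \left(-23021 + 4 \cdot 36\right) + 14469 = \left(-23021 + 144\right) + 14469 = -22877 + 14469 = -8408$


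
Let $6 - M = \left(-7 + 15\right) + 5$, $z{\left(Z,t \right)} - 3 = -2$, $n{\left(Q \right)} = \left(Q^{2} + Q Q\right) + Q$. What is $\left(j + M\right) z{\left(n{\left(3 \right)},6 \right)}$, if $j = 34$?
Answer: $27$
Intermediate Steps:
$n{\left(Q \right)} = Q + 2 Q^{2}$ ($n{\left(Q \right)} = \left(Q^{2} + Q^{2}\right) + Q = 2 Q^{2} + Q = Q + 2 Q^{2}$)
$z{\left(Z,t \right)} = 1$ ($z{\left(Z,t \right)} = 3 - 2 = 1$)
$M = -7$ ($M = 6 - \left(\left(-7 + 15\right) + 5\right) = 6 - \left(8 + 5\right) = 6 - 13 = -7$)
$\left(j + M\right) z{\left(n{\left(3 \right)},6 \right)} = \left(34 - 7\right) 1 = 27 \cdot 1 = 27$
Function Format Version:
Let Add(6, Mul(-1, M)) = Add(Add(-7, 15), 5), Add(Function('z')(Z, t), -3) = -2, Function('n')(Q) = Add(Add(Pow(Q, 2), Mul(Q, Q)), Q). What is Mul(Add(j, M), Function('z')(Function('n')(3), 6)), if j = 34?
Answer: 27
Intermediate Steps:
Function('n')(Q) = Add(Q, Mul(2, Pow(Q, 2))) (Function('n')(Q) = Add(Add(Pow(Q, 2), Pow(Q, 2)), Q) = Add(Mul(2, Pow(Q, 2)), Q) = Add(Q, Mul(2, Pow(Q, 2))))
Function('z')(Z, t) = 1 (Function('z')(Z, t) = Add(3, -2) = 1)
M = -7 (M = Add(6, Mul(-1, Add(Add(-7, 15), 5))) = Add(6, Mul(-1, Add(8, 5))) = Add(6, Mul(-1, 13)) = Add(6, -13) = -7)
Mul(Add(j, M), Function('z')(Function('n')(3), 6)) = Mul(Add(34, -7), 1) = Mul(27, 1) = 27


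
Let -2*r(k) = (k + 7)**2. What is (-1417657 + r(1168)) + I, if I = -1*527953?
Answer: -5271845/2 ≈ -2.6359e+6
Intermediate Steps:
r(k) = -(7 + k)**2/2 (r(k) = -(k + 7)**2/2 = -(7 + k)**2/2)
I = -527953
(-1417657 + r(1168)) + I = (-1417657 - (7 + 1168)**2/2) - 527953 = (-1417657 - 1/2*1175**2) - 527953 = (-1417657 - 1/2*1380625) - 527953 = (-1417657 - 1380625/2) - 527953 = -4215939/2 - 527953 = -5271845/2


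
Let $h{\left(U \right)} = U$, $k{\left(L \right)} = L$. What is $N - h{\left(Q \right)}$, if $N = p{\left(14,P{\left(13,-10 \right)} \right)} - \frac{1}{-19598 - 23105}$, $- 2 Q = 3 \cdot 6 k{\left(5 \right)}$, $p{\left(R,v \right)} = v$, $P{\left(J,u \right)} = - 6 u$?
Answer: $\frac{4483816}{42703} \approx 105.0$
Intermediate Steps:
$Q = -45$ ($Q = - \frac{3 \cdot 6 \cdot 5}{2} = - \frac{18 \cdot 5}{2} = \left(- \frac{1}{2}\right) 90 = -45$)
$N = \frac{2562181}{42703}$ ($N = \left(-6\right) \left(-10\right) - \frac{1}{-19598 - 23105} = 60 - \frac{1}{-42703} = 60 - - \frac{1}{42703} = 60 + \frac{1}{42703} = \frac{2562181}{42703} \approx 60.0$)
$N - h{\left(Q \right)} = \frac{2562181}{42703} - -45 = \frac{2562181}{42703} + 45 = \frac{4483816}{42703}$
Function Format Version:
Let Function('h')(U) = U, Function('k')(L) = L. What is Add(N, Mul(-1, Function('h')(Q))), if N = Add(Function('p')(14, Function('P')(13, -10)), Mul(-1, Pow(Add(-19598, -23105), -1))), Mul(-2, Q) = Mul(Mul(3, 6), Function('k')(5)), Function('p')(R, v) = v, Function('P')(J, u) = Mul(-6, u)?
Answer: Rational(4483816, 42703) ≈ 105.00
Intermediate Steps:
Q = -45 (Q = Mul(Rational(-1, 2), Mul(Mul(3, 6), 5)) = Mul(Rational(-1, 2), Mul(18, 5)) = Mul(Rational(-1, 2), 90) = -45)
N = Rational(2562181, 42703) (N = Add(Mul(-6, -10), Mul(-1, Pow(Add(-19598, -23105), -1))) = Add(60, Mul(-1, Pow(-42703, -1))) = Add(60, Mul(-1, Rational(-1, 42703))) = Add(60, Rational(1, 42703)) = Rational(2562181, 42703) ≈ 60.000)
Add(N, Mul(-1, Function('h')(Q))) = Add(Rational(2562181, 42703), Mul(-1, -45)) = Add(Rational(2562181, 42703), 45) = Rational(4483816, 42703)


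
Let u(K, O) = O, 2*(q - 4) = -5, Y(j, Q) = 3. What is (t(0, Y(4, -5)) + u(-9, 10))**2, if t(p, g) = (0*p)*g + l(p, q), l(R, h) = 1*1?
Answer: 121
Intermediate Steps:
q = 3/2 (q = 4 + (1/2)*(-5) = 4 - 5/2 = 3/2 ≈ 1.5000)
l(R, h) = 1
t(p, g) = 1 (t(p, g) = (0*p)*g + 1 = 0*g + 1 = 0 + 1 = 1)
(t(0, Y(4, -5)) + u(-9, 10))**2 = (1 + 10)**2 = 11**2 = 121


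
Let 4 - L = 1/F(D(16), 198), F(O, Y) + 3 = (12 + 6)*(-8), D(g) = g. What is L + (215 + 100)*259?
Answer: 11993584/147 ≈ 81589.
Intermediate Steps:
F(O, Y) = -147 (F(O, Y) = -3 + (12 + 6)*(-8) = -3 + 18*(-8) = -3 - 144 = -147)
L = 589/147 (L = 4 - 1/(-147) = 4 - 1*(-1/147) = 4 + 1/147 = 589/147 ≈ 4.0068)
L + (215 + 100)*259 = 589/147 + (215 + 100)*259 = 589/147 + 315*259 = 589/147 + 81585 = 11993584/147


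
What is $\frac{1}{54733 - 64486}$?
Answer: $- \frac{1}{9753} \approx -0.00010253$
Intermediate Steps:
$\frac{1}{54733 - 64486} = \frac{1}{-9753} = - \frac{1}{9753}$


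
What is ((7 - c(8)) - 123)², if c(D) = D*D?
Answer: 32400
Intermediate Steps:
c(D) = D²
((7 - c(8)) - 123)² = ((7 - 1*8²) - 123)² = ((7 - 1*64) - 123)² = ((7 - 64) - 123)² = (-57 - 123)² = (-180)² = 32400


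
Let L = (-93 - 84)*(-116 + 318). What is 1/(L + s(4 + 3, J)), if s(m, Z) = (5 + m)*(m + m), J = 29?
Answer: -1/35586 ≈ -2.8101e-5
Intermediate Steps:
L = -35754 (L = -177*202 = -35754)
s(m, Z) = 2*m*(5 + m) (s(m, Z) = (5 + m)*(2*m) = 2*m*(5 + m))
1/(L + s(4 + 3, J)) = 1/(-35754 + 2*(4 + 3)*(5 + (4 + 3))) = 1/(-35754 + 2*7*(5 + 7)) = 1/(-35754 + 2*7*12) = 1/(-35754 + 168) = 1/(-35586) = -1/35586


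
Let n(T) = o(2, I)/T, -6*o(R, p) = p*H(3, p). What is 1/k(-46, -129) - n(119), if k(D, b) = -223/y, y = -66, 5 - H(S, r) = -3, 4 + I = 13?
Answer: 10530/26537 ≈ 0.39680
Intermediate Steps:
I = 9 (I = -4 + 13 = 9)
H(S, r) = 8 (H(S, r) = 5 - 1*(-3) = 5 + 3 = 8)
o(R, p) = -4*p/3 (o(R, p) = -p*8/6 = -4*p/3)
k(D, b) = 223/66 (k(D, b) = -223/(-66) = -223*(-1/66) = 223/66)
n(T) = -12/T (n(T) = (-4/3*9)/T = -12/T)
1/k(-46, -129) - n(119) = 1/(223/66) - (-12)/119 = 66/223 - (-12)/119 = 66/223 - 1*(-12/119) = 66/223 + 12/119 = 10530/26537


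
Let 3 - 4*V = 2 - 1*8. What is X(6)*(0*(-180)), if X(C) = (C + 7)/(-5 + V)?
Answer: 0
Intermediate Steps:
V = 9/4 (V = 3/4 - (2 - 1*8)/4 = 3/4 - (2 - 8)/4 = 3/4 - 1/4*(-6) = 3/4 + 3/2 = 9/4 ≈ 2.2500)
X(C) = -28/11 - 4*C/11 (X(C) = (C + 7)/(-5 + 9/4) = (7 + C)/(-11/4) = (7 + C)*(-4/11) = -28/11 - 4*C/11)
X(6)*(0*(-180)) = (-28/11 - 4/11*6)*(0*(-180)) = (-28/11 - 24/11)*0 = -52/11*0 = 0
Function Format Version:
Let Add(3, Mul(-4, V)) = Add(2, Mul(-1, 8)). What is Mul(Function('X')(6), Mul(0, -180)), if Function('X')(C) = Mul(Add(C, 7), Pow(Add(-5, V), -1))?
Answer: 0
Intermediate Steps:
V = Rational(9, 4) (V = Add(Rational(3, 4), Mul(Rational(-1, 4), Add(2, Mul(-1, 8)))) = Add(Rational(3, 4), Mul(Rational(-1, 4), Add(2, -8))) = Add(Rational(3, 4), Mul(Rational(-1, 4), -6)) = Add(Rational(3, 4), Rational(3, 2)) = Rational(9, 4) ≈ 2.2500)
Function('X')(C) = Add(Rational(-28, 11), Mul(Rational(-4, 11), C)) (Function('X')(C) = Mul(Add(C, 7), Pow(Add(-5, Rational(9, 4)), -1)) = Mul(Add(7, C), Pow(Rational(-11, 4), -1)) = Mul(Add(7, C), Rational(-4, 11)) = Add(Rational(-28, 11), Mul(Rational(-4, 11), C)))
Mul(Function('X')(6), Mul(0, -180)) = Mul(Add(Rational(-28, 11), Mul(Rational(-4, 11), 6)), Mul(0, -180)) = Mul(Add(Rational(-28, 11), Rational(-24, 11)), 0) = Mul(Rational(-52, 11), 0) = 0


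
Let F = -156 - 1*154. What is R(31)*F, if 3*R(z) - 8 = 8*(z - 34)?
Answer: 4960/3 ≈ 1653.3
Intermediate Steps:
R(z) = -88 + 8*z/3 (R(z) = 8/3 + (8*(z - 34))/3 = 8/3 + (8*(-34 + z))/3 = 8/3 + (-272 + 8*z)/3 = 8/3 + (-272/3 + 8*z/3) = -88 + 8*z/3)
F = -310 (F = -156 - 154 = -310)
R(31)*F = (-88 + (8/3)*31)*(-310) = (-88 + 248/3)*(-310) = -16/3*(-310) = 4960/3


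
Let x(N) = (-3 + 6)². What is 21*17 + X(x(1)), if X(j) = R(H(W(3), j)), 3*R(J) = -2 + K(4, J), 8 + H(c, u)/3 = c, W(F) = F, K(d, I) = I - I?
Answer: 1069/3 ≈ 356.33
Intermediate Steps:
K(d, I) = 0
x(N) = 9 (x(N) = 3² = 9)
H(c, u) = -24 + 3*c
R(J) = -⅔ (R(J) = (-2 + 0)/3 = (⅓)*(-2) = -⅔)
X(j) = -⅔
21*17 + X(x(1)) = 21*17 - ⅔ = 357 - ⅔ = 1069/3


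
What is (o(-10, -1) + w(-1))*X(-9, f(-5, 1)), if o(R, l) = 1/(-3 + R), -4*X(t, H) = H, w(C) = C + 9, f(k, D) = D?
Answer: -103/52 ≈ -1.9808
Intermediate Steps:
w(C) = 9 + C
X(t, H) = -H/4
(o(-10, -1) + w(-1))*X(-9, f(-5, 1)) = (1/(-3 - 10) + (9 - 1))*(-¼*1) = (1/(-13) + 8)*(-¼) = (-1/13 + 8)*(-¼) = (103/13)*(-¼) = -103/52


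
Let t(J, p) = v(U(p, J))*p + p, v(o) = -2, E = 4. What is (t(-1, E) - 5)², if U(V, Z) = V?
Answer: 81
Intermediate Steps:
t(J, p) = -p (t(J, p) = -2*p + p = -p)
(t(-1, E) - 5)² = (-1*4 - 5)² = (-4 - 5)² = (-9)² = 81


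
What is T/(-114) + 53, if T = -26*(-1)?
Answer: 3008/57 ≈ 52.772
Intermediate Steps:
T = 26
T/(-114) + 53 = 26/(-114) + 53 = 26*(-1/114) + 53 = -13/57 + 53 = 3008/57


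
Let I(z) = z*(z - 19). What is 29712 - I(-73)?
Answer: 22996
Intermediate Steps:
I(z) = z*(-19 + z)
29712 - I(-73) = 29712 - (-73)*(-19 - 73) = 29712 - (-73)*(-92) = 29712 - 1*6716 = 29712 - 6716 = 22996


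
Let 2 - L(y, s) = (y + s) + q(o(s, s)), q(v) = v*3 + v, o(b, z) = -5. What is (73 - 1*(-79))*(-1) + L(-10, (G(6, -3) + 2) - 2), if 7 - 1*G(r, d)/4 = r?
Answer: -124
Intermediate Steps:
G(r, d) = 28 - 4*r
q(v) = 4*v (q(v) = 3*v + v = 4*v)
L(y, s) = 22 - s - y (L(y, s) = 2 - ((y + s) + 4*(-5)) = 2 - ((s + y) - 20) = 2 - (-20 + s + y) = 2 + (20 - s - y) = 22 - s - y)
(73 - 1*(-79))*(-1) + L(-10, (G(6, -3) + 2) - 2) = (73 - 1*(-79))*(-1) + (22 - (((28 - 4*6) + 2) - 2) - 1*(-10)) = (73 + 79)*(-1) + (22 - (((28 - 24) + 2) - 2) + 10) = 152*(-1) + (22 - ((4 + 2) - 2) + 10) = -152 + (22 - (6 - 2) + 10) = -152 + (22 - 1*4 + 10) = -152 + (22 - 4 + 10) = -152 + 28 = -124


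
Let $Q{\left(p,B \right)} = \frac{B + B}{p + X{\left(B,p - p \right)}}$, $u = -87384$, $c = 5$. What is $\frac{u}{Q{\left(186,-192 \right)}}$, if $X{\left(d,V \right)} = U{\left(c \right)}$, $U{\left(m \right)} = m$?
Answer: $\frac{695431}{16} \approx 43464.0$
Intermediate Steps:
$X{\left(d,V \right)} = 5$
$Q{\left(p,B \right)} = \frac{2 B}{5 + p}$ ($Q{\left(p,B \right)} = \frac{B + B}{p + 5} = \frac{2 B}{5 + p}$)
$\frac{u}{Q{\left(186,-192 \right)}} = - \frac{87384}{2 \left(-192\right) \frac{1}{5 + 186}} = - \frac{87384}{2 \left(-192\right) \frac{1}{191}} = - \frac{87384}{- \frac{384}{191}} = \left(-87384\right) \left(- \frac{191}{384}\right) = \frac{695431}{16}$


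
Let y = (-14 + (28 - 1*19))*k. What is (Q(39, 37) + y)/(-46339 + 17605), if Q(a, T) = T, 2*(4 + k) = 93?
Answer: 117/19156 ≈ 0.0061077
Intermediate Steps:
k = 85/2 (k = -4 + (1/2)*93 = -4 + 93/2 = 85/2 ≈ 42.500)
y = -425/2 (y = (-14 + (28 - 1*19))*(85/2) = (-14 + (28 - 19))*(85/2) = (-14 + 9)*(85/2) = -5*85/2 = -425/2 ≈ -212.50)
(Q(39, 37) + y)/(-46339 + 17605) = (37 - 425/2)/(-46339 + 17605) = -351/2/(-28734) = -351/2*(-1/28734) = 117/19156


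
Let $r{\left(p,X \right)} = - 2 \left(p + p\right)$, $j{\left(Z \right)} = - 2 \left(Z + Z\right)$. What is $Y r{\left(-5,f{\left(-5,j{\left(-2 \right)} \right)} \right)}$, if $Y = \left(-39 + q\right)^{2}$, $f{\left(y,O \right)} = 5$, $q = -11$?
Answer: $50000$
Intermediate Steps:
$j{\left(Z \right)} = - 4 Z$ ($j{\left(Z \right)} = - 2 \cdot 2 Z = - 4 Z$)
$r{\left(p,X \right)} = - 4 p$ ($r{\left(p,X \right)} = - 2 \cdot 2 p = - 4 p$)
$Y = 2500$ ($Y = \left(-39 - 11\right)^{2} = \left(-50\right)^{2} = 2500$)
$Y r{\left(-5,f{\left(-5,j{\left(-2 \right)} \right)} \right)} = 2500 \left(\left(-4\right) \left(-5\right)\right) = 2500 \cdot 20 = 50000$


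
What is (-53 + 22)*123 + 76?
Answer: -3737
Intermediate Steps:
(-53 + 22)*123 + 76 = -31*123 + 76 = -3813 + 76 = -3737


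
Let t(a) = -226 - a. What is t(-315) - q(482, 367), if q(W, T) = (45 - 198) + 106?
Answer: 136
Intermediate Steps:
q(W, T) = -47 (q(W, T) = -153 + 106 = -47)
t(-315) - q(482, 367) = (-226 - 1*(-315)) - 1*(-47) = (-226 + 315) + 47 = 89 + 47 = 136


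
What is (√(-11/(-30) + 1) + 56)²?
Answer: (1680 + √1230)²/900 ≈ 3268.3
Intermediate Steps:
(√(-11/(-30) + 1) + 56)² = (√(-11*(-1/30) + 1) + 56)² = (√(11/30 + 1) + 56)² = (√(41/30) + 56)² = (√1230/30 + 56)² = (56 + √1230/30)²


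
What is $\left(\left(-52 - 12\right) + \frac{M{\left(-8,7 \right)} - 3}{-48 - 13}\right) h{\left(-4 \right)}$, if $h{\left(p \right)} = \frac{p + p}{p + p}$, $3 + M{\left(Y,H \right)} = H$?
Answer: $- \frac{3905}{61} \approx -64.016$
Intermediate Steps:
$M{\left(Y,H \right)} = -3 + H$
$h{\left(p \right)} = 1$ ($h{\left(p \right)} = \frac{2 p}{2 p} = 2 p \frac{1}{2 p} = 1$)
$\left(\left(-52 - 12\right) + \frac{M{\left(-8,7 \right)} - 3}{-48 - 13}\right) h{\left(-4 \right)} = \left(\left(-52 - 12\right) + \frac{\left(-3 + 7\right) - 3}{-48 - 13}\right) 1 = \left(\left(-52 - 12\right) + \frac{4 - 3}{-61}\right) 1 = \left(-64 + 1 \left(- \frac{1}{61}\right)\right) 1 = \left(-64 - \frac{1}{61}\right) 1 = \left(- \frac{3905}{61}\right) 1 = - \frac{3905}{61}$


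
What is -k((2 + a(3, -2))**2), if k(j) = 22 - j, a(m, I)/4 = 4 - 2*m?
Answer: 14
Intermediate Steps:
a(m, I) = 16 - 8*m (a(m, I) = 4*(4 - 2*m) = 16 - 8*m)
-k((2 + a(3, -2))**2) = -(22 - (2 + (16 - 8*3))**2) = -(22 - (2 + (16 - 24))**2) = -(22 - (2 - 8)**2) = -(22 - 1*(-6)**2) = -(22 - 1*36) = -(22 - 36) = -1*(-14) = 14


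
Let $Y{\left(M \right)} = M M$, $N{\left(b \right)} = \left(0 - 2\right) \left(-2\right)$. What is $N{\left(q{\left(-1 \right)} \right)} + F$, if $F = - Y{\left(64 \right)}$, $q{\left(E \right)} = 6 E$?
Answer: $-4092$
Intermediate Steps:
$N{\left(b \right)} = 4$ ($N{\left(b \right)} = \left(-2\right) \left(-2\right) = 4$)
$Y{\left(M \right)} = M^{2}$
$F = -4096$ ($F = - 64^{2} = \left(-1\right) 4096 = -4096$)
$N{\left(q{\left(-1 \right)} \right)} + F = 4 - 4096 = -4092$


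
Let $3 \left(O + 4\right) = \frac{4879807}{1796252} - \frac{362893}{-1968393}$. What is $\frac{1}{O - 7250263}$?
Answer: $- \frac{10607189589108}{76904946383428074649} \approx -1.3793 \cdot 10^{-7}$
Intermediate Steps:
$O = - \frac{32171533139245}{10607189589108}$ ($O = -4 + \frac{\frac{4879807}{1796252} - \frac{362893}{-1968393}}{3} = -4 + \frac{4879807 \cdot \frac{1}{1796252} - - \frac{362893}{1968393}}{3} = -4 + \frac{\frac{4879807}{1796252} + \frac{362893}{1968393}}{3} = -4 + \frac{1}{3} \cdot \frac{10257225217187}{3535729863036} = -4 + \frac{10257225217187}{10607189589108} = - \frac{32171533139245}{10607189589108} \approx -3.033$)
$\frac{1}{O - 7250263} = \frac{1}{- \frac{32171533139245}{10607189589108} - 7250263} = \frac{1}{- \frac{76904946383428074649}{10607189589108}} = - \frac{10607189589108}{76904946383428074649}$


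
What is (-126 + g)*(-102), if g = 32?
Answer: 9588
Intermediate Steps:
(-126 + g)*(-102) = (-126 + 32)*(-102) = -94*(-102) = 9588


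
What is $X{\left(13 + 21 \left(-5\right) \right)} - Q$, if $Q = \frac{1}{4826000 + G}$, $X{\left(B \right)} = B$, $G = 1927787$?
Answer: $- \frac{621348405}{6753787} \approx -92.0$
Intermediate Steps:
$Q = \frac{1}{6753787}$ ($Q = \frac{1}{4826000 + 1927787} = \frac{1}{6753787} \approx 1.4807 \cdot 10^{-7}$)
$X{\left(13 + 21 \left(-5\right) \right)} - Q = \left(13 + 21 \left(-5\right)\right) - \frac{1}{6753787} = \left(13 - 105\right) - \frac{1}{6753787} = -92 - \frac{1}{6753787} = - \frac{621348405}{6753787}$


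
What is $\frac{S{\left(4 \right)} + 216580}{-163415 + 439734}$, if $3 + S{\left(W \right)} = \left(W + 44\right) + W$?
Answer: $\frac{216629}{276319} \approx 0.78398$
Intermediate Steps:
$S{\left(W \right)} = 41 + 2 W$ ($S{\left(W \right)} = -3 + \left(\left(W + 44\right) + W\right) = -3 + \left(\left(44 + W\right) + W\right) = -3 + \left(44 + 2 W\right) = 41 + 2 W$)
$\frac{S{\left(4 \right)} + 216580}{-163415 + 439734} = \frac{\left(41 + 2 \cdot 4\right) + 216580}{-163415 + 439734} = \frac{\left(41 + 8\right) + 216580}{276319} = \left(49 + 216580\right) \frac{1}{276319} = 216629 \cdot \frac{1}{276319} = \frac{216629}{276319}$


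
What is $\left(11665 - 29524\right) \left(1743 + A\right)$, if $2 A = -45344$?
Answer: $373771011$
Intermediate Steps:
$A = -22672$ ($A = \frac{1}{2} \left(-45344\right) = -22672$)
$\left(11665 - 29524\right) \left(1743 + A\right) = \left(11665 - 29524\right) \left(1743 - 22672\right) = \left(-17859\right) \left(-20929\right) = 373771011$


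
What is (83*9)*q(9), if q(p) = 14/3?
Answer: 3486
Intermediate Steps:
q(p) = 14/3 (q(p) = 14*(1/3) = 14/3)
(83*9)*q(9) = (83*9)*(14/3) = 747*(14/3) = 3486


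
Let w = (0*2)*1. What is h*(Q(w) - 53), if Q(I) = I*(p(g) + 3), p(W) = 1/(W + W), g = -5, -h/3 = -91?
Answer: -14469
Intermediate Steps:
h = 273 (h = -3*(-91) = 273)
w = 0 (w = 0*1 = 0)
p(W) = 1/(2*W)
Q(I) = 29*I/10 (Q(I) = I*((½)/(-5) + 3) = I*((½)*(-⅕) + 3) = I*(-⅒ + 3) = I*(29/10) = 29*I/10)
h*(Q(w) - 53) = 273*((29/10)*0 - 53) = 273*(0 - 53) = 273*(-53) = -14469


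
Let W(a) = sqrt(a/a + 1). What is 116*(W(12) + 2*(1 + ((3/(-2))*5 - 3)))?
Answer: -2204 + 116*sqrt(2) ≈ -2040.0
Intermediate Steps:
W(a) = sqrt(2) (W(a) = sqrt(1 + 1) = sqrt(2))
116*(W(12) + 2*(1 + ((3/(-2))*5 - 3))) = 116*(sqrt(2) + 2*(1 + ((3/(-2))*5 - 3))) = 116*(sqrt(2) + 2*(1 + ((3*(-1/2))*5 - 3))) = 116*(sqrt(2) + 2*(1 + (-3/2*5 - 3))) = 116*(sqrt(2) + 2*(1 + (-15/2 - 3))) = 116*(sqrt(2) + 2*(1 - 21/2)) = 116*(sqrt(2) + 2*(-19/2)) = 116*(sqrt(2) - 19) = 116*(-19 + sqrt(2)) = -2204 + 116*sqrt(2)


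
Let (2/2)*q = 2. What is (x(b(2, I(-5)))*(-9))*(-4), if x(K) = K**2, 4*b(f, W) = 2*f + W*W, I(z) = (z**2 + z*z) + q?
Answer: 16499844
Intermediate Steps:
q = 2
I(z) = 2 + 2*z**2 (I(z) = (z**2 + z*z) + 2 = (z**2 + z**2) + 2 = 2*z**2 + 2 = 2 + 2*z**2)
b(f, W) = f/2 + W**2/4 (b(f, W) = (2*f + W*W)/4 = (2*f + W**2)/4 = (W**2 + 2*f)/4 = f/2 + W**2/4)
(x(b(2, I(-5)))*(-9))*(-4) = (((1/2)*2 + (2 + 2*(-5)**2)**2/4)**2*(-9))*(-4) = ((1 + (2 + 2*25)**2/4)**2*(-9))*(-4) = ((1 + (2 + 50)**2/4)**2*(-9))*(-4) = ((1 + (1/4)*52**2)**2*(-9))*(-4) = ((1 + (1/4)*2704)**2*(-9))*(-4) = ((1 + 676)**2*(-9))*(-4) = (677**2*(-9))*(-4) = (458329*(-9))*(-4) = -4124961*(-4) = 16499844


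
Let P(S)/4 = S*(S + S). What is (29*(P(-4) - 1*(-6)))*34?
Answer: 132124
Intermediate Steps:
P(S) = 8*S² (P(S) = 4*(S*(S + S)) = 4*(S*(2*S)) = 4*(2*S²) = 8*S²)
(29*(P(-4) - 1*(-6)))*34 = (29*(8*(-4)² - 1*(-6)))*34 = (29*(8*16 + 6))*34 = (29*(128 + 6))*34 = (29*134)*34 = 3886*34 = 132124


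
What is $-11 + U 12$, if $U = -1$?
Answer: $-23$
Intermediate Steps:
$-11 + U 12 = -11 - 12 = -23$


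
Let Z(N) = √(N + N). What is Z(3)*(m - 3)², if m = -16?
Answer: 361*√6 ≈ 884.27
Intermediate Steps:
Z(N) = √2*√N (Z(N) = √(2*N) = √2*√N)
Z(3)*(m - 3)² = (√2*√3)*(-16 - 3)² = √6*(-19)² = √6*361 = 361*√6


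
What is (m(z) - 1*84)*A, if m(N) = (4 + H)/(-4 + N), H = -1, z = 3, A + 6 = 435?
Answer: -37323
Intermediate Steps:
A = 429 (A = -6 + 435 = 429)
m(N) = 3/(-4 + N) (m(N) = (4 - 1)/(-4 + N) = 3/(-4 + N))
(m(z) - 1*84)*A = (3/(-4 + 3) - 1*84)*429 = (3/(-1) - 84)*429 = (3*(-1) - 84)*429 = (-3 - 84)*429 = -87*429 = -37323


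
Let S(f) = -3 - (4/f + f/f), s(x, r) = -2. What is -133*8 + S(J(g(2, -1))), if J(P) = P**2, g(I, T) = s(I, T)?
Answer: -1069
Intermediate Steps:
g(I, T) = -2
S(f) = -4 - 4/f (S(f) = -3 - (4/f + 1) = -3 - (1 + 4/f) = -3 + (-1 - 4/f) = -4 - 4/f)
-133*8 + S(J(g(2, -1))) = -133*8 + (-4 - 4/((-2)**2)) = -1064 + (-4 - 4/4) = -1064 + (-4 - 4*1/4) = -1064 + (-4 - 1) = -1064 - 5 = -1069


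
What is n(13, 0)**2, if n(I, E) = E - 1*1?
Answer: 1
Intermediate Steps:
n(I, E) = -1 + E (n(I, E) = E - 1 = -1 + E)
n(13, 0)**2 = (-1 + 0)**2 = (-1)**2 = 1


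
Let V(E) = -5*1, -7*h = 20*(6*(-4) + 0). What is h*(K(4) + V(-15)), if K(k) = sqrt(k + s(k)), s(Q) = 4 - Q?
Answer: -1440/7 ≈ -205.71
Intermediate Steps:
h = 480/7 (h = -20*(6*(-4) + 0)/7 = -20*(-24 + 0)/7 = -20*(-24)/7 = -1/7*(-480) = 480/7 ≈ 68.571)
K(k) = 2 (K(k) = sqrt(k + (4 - k)) = sqrt(4) = 2)
V(E) = -5
h*(K(4) + V(-15)) = 480*(2 - 5)/7 = (480/7)*(-3) = -1440/7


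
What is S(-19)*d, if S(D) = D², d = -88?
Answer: -31768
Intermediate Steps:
S(-19)*d = (-19)²*(-88) = 361*(-88) = -31768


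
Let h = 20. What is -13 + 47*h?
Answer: 927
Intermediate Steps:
-13 + 47*h = -13 + 47*20 = -13 + 940 = 927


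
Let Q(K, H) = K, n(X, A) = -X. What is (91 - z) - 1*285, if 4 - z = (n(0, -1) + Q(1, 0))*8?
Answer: -190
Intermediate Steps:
z = -4 (z = 4 - (-1*0 + 1)*8 = 4 - (0 + 1)*8 = 4 - 8 = -4)
(91 - z) - 1*285 = (91 - 1*(-4)) - 1*285 = (91 + 4) - 285 = 95 - 285 = -190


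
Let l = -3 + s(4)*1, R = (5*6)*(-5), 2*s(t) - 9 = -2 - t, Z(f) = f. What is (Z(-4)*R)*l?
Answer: -900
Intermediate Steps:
s(t) = 7/2 - t/2 (s(t) = 9/2 + (-2 - t)/2 = 9/2 + (-1 - t/2) = 7/2 - t/2)
R = -150 (R = 30*(-5) = -150)
l = -3/2 (l = -3 + (7/2 - ½*4)*1 = -3 + (7/2 - 2)*1 = -3 + (3/2)*1 = -3 + 3/2 = -3/2 ≈ -1.5000)
(Z(-4)*R)*l = -4*(-150)*(-3/2) = 600*(-3/2) = -900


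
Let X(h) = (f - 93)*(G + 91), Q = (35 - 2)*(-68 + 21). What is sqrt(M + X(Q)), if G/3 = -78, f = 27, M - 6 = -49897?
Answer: I*sqrt(40453) ≈ 201.13*I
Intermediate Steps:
Q = -1551 (Q = 33*(-47) = -1551)
M = -49891 (M = 6 - 49897 = -49891)
G = -234 (G = 3*(-78) = -234)
X(h) = 9438 (X(h) = (27 - 93)*(-234 + 91) = -66*(-143) = 9438)
sqrt(M + X(Q)) = sqrt(-49891 + 9438) = sqrt(-40453) = I*sqrt(40453)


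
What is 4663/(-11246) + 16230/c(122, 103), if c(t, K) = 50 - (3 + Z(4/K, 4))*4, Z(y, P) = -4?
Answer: 30378463/101214 ≈ 300.14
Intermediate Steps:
c(t, K) = 54 (c(t, K) = 50 - (3 - 4)*4 = 50 - (-1)*4 = 50 - 1*(-4) = 50 + 4 = 54)
4663/(-11246) + 16230/c(122, 103) = 4663/(-11246) + 16230/54 = 4663*(-1/11246) + 16230*(1/54) = -4663/11246 + 2705/9 = 30378463/101214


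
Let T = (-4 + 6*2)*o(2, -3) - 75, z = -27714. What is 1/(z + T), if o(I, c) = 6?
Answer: -1/27741 ≈ -3.6048e-5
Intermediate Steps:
T = -27 (T = (-4 + 6*2)*6 - 75 = (-4 + 12)*6 - 75 = 8*6 - 75 = 48 - 75 = -27)
1/(z + T) = 1/(-27714 - 27) = 1/(-27741) = -1/27741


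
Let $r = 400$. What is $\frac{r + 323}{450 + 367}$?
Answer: $\frac{723}{817} \approx 0.88494$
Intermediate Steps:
$\frac{r + 323}{450 + 367} = \frac{400 + 323}{450 + 367} = \frac{723}{817}$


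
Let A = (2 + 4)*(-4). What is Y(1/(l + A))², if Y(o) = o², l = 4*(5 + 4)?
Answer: 1/20736 ≈ 4.8225e-5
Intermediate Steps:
A = -24 (A = 6*(-4) = -24)
l = 36 (l = 4*9 = 36)
Y(1/(l + A))² = ((1/(36 - 24))²)² = ((1/12)²)² = (1/144)² = 1/20736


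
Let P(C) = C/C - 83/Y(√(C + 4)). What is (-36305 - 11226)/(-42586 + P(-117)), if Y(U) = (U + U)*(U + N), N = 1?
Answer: 104297326629782/93443514477829 + 7890146*I*√113/93443514477829 ≈ 1.1162 + 8.9758e-7*I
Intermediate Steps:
Y(U) = 2*U*(1 + U) (Y(U) = (U + U)*(U + 1) = (2*U)*(1 + U) = 2*U*(1 + U))
P(C) = 1 - 83/(2*(1 + √(4 + C))*√(4 + C)) (P(C) = C/C - 83*1/(2*(1 + √(C + 4))*√(C + 4)) = 1 - 83*1/(2*(1 + √(4 + C))*√(4 + C)) = 1 - 83/(2*(1 + √(4 + C))*√(4 + C)))
(-36305 - 11226)/(-42586 + P(-117)) = (-36305 - 11226)/(-42586 + (-75/2 - 117 + √(4 - 117))/(4 - 117 + √(4 - 117))) = -47531/(-42586 + (-75/2 - 117 + √(-113))/(4 - 117 + √(-113))) = -47531/(-42586 + (-75/2 - 117 + I*√113)/(4 - 117 + I*√113)) = -47531/(-42586 + (-309/2 + I*√113)/(-113 + I*√113))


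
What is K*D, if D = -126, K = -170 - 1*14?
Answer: 23184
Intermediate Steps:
K = -184 (K = -170 - 14 = -184)
K*D = -184*(-126) = 23184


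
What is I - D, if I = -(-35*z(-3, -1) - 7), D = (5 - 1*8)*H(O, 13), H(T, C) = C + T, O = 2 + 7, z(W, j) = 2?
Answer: 143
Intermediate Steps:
O = 9
D = -66 (D = (5 - 1*8)*(13 + 9) = (5 - 8)*22 = -3*22 = -66)
I = 77 (I = -(-35*2 - 7) = -(-70 - 7) = -1*(-77) = 77)
I - D = 77 - 1*(-66) = 77 + 66 = 143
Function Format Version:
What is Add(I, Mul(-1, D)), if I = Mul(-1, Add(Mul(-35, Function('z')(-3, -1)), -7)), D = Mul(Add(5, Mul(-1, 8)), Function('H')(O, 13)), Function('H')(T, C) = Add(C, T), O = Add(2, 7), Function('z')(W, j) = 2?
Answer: 143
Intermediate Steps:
O = 9
D = -66 (D = Mul(Add(5, Mul(-1, 8)), Add(13, 9)) = Mul(Add(5, -8), 22) = Mul(-3, 22) = -66)
I = 77 (I = Mul(-1, Add(Mul(-35, 2), -7)) = Mul(-1, Add(-70, -7)) = Mul(-1, -77) = 77)
Add(I, Mul(-1, D)) = Add(77, Mul(-1, -66)) = Add(77, 66) = 143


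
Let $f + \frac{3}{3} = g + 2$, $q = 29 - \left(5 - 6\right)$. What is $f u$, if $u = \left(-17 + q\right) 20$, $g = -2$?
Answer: $-260$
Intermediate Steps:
$q = 30$ ($q = 29 - -1 = 29 + 1 = 30$)
$u = 260$ ($u = \left(-17 + 30\right) 20 = 13 \cdot 20 = 260$)
$f = -1$ ($f = -1 + \left(-2 + 2\right) = -1 + 0 = -1$)
$f u = \left(-1\right) 260 = -260$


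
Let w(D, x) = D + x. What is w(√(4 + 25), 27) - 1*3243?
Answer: -3216 + √29 ≈ -3210.6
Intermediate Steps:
w(√(4 + 25), 27) - 1*3243 = (√(4 + 25) + 27) - 1*3243 = (√29 + 27) - 3243 = (27 + √29) - 3243 = -3216 + √29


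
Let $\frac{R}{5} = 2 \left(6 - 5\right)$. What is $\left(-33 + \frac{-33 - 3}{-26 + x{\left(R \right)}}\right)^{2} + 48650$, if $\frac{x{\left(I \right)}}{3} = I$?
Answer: $50414$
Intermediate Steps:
$R = 10$ ($R = 5 \cdot 2 \left(6 - 5\right) = 5 \cdot 2 \cdot 1 = 5 \cdot 2 = 10$)
$x{\left(I \right)} = 3 I$
$\left(-33 + \frac{-33 - 3}{-26 + x{\left(R \right)}}\right)^{2} + 48650 = \left(-33 + \frac{-33 - 3}{-26 + 3 \cdot 10}\right)^{2} + 48650 = \left(-33 - \frac{36}{-26 + 30}\right)^{2} + 48650 = \left(-33 - \frac{36}{4}\right)^{2} + 48650 = \left(-33 - 9\right)^{2} + 48650 = \left(-42\right)^{2} + 48650 = 1764 + 48650 = 50414$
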